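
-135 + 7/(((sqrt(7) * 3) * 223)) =-135 + sqrt(7)/669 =-135.00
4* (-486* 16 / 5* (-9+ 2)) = 217728 / 5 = 43545.60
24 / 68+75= 1281 / 17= 75.35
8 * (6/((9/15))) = 80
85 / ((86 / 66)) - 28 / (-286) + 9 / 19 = 7687964 / 116831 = 65.80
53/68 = 0.78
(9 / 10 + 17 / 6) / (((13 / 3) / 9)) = 504 / 65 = 7.75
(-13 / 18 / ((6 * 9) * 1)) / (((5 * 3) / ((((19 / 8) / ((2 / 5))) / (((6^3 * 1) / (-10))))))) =1235 / 5038848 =0.00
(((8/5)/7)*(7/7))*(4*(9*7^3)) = 14112/5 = 2822.40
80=80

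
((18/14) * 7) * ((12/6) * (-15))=-270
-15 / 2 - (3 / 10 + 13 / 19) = -806 / 95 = -8.48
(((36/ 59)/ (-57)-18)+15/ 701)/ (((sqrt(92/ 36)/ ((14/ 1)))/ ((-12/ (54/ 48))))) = 275352000*sqrt(23)/ 785821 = 1680.46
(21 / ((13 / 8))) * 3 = 504 / 13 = 38.77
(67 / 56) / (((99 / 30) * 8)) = 335 / 7392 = 0.05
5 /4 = 1.25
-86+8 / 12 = -256 / 3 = -85.33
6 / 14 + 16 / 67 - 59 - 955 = -475253 / 469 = -1013.33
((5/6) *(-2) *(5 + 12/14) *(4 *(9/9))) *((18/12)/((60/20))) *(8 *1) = -3280/21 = -156.19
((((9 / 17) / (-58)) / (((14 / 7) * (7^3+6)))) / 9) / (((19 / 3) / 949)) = -2847 / 13076332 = -0.00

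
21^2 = 441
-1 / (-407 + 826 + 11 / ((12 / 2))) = -6 / 2525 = -0.00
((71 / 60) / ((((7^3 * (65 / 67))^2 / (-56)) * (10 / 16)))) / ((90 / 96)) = -81592064 / 79885771875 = -0.00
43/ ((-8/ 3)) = -129/ 8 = -16.12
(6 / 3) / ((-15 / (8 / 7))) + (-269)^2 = 7597889 / 105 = 72360.85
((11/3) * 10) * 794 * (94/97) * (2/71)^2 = 32839840/1466931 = 22.39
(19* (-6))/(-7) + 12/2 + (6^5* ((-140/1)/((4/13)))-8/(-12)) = -3538057.05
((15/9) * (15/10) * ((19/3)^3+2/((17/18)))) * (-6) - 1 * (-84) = -575023/153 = -3758.32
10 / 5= 2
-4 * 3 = -12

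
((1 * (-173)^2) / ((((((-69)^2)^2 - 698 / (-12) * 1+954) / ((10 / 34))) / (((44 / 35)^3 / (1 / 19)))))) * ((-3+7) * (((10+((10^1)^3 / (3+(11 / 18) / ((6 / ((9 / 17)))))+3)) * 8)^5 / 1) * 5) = 16351519549569926467032673142848931927949312 / 372151937815172214986806835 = 43937751998730270.88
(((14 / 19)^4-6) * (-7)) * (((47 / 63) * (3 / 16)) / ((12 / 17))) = 297032245 / 37532448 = 7.91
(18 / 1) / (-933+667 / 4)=-72 / 3065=-0.02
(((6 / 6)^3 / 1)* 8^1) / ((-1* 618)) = -4 / 309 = -0.01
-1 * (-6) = 6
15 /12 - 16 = -59 /4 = -14.75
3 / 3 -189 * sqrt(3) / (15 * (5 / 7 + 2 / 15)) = 1 -1323 * sqrt(3) / 89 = -24.75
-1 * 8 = -8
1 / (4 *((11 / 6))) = 3 / 22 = 0.14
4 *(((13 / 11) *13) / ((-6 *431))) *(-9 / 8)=507 / 18964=0.03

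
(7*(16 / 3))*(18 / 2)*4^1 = 1344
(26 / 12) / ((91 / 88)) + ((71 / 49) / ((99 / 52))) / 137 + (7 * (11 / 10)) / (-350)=690769543 / 332293500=2.08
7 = 7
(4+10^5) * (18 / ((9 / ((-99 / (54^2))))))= -550022 / 81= -6790.40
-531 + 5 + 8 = -518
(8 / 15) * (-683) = -364.27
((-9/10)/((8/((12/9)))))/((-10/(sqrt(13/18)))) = sqrt(26)/400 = 0.01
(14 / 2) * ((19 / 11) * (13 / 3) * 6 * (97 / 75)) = 335426 / 825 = 406.58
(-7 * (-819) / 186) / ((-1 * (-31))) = 1911 / 1922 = 0.99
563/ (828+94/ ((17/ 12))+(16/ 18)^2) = 775251/ 1232612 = 0.63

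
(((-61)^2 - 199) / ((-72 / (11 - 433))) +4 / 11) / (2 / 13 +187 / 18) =53135589 / 27137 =1958.05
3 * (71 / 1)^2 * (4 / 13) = 60492 / 13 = 4653.23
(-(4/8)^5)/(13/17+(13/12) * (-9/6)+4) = -0.01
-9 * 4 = -36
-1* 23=-23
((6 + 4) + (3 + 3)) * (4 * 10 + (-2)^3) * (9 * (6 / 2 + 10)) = 59904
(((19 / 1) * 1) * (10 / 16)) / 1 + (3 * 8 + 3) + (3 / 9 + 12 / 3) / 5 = 4769 / 120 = 39.74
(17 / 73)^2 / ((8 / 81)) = 23409 / 42632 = 0.55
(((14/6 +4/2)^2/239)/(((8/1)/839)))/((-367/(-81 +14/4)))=21977605/12630672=1.74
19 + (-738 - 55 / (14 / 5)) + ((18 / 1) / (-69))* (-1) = -237759 / 322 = -738.38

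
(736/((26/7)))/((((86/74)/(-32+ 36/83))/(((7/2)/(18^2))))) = -58.14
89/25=3.56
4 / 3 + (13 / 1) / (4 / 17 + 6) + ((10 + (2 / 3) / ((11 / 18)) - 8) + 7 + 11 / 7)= 369263 / 24486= 15.08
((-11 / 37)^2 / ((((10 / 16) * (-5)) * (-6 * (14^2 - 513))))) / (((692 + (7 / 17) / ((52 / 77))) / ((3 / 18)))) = -213928 / 59784153027975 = -0.00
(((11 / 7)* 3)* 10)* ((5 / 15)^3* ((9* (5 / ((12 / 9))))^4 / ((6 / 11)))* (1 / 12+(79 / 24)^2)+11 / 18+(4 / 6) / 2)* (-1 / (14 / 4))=-15602257847165 / 1204224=-12956275.45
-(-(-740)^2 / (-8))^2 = -4685402500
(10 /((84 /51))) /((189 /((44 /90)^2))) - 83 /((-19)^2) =-42987491 /193429215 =-0.22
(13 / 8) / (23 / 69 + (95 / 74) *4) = 1443 / 4856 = 0.30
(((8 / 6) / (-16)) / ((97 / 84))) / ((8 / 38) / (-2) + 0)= 133 / 194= 0.69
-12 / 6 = -2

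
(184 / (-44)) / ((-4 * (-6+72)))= 23 / 1452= 0.02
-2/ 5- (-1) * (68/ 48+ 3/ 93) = 1951/ 1860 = 1.05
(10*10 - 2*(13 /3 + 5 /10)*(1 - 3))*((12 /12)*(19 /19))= 358 /3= 119.33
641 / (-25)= -641 / 25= -25.64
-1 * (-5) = 5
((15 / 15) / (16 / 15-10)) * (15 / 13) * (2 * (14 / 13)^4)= -8643600 / 24876631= -0.35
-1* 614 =-614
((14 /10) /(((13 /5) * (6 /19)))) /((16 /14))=931 /624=1.49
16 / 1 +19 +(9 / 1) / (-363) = 34.98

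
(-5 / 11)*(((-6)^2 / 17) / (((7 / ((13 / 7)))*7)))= -2340 / 64141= -0.04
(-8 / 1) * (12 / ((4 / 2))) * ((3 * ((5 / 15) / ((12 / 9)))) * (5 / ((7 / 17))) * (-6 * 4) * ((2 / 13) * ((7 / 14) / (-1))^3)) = -18360 / 91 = -201.76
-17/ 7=-2.43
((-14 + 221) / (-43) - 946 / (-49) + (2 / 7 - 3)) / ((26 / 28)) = 49632 / 3913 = 12.68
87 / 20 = 4.35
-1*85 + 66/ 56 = -2347/ 28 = -83.82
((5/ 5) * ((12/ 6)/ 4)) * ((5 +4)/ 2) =9/ 4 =2.25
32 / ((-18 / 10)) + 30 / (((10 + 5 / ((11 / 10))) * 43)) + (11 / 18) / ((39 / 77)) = -3990169 / 241488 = -16.52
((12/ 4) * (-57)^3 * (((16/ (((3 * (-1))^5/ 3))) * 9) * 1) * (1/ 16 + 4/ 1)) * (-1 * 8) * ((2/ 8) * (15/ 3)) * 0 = 0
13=13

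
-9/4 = -2.25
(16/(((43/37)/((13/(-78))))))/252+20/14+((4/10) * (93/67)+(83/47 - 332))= -6000562913/18279945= -328.26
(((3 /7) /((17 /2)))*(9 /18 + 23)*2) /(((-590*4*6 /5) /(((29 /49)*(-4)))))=1363 /688058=0.00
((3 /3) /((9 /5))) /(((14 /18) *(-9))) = -5 /63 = -0.08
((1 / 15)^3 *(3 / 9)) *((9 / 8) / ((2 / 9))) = 0.00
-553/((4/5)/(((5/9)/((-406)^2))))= -1975/847728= -0.00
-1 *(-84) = 84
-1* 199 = -199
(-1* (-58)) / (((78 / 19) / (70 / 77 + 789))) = 4787639 / 429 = 11160.00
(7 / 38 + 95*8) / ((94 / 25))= 722175 / 3572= 202.18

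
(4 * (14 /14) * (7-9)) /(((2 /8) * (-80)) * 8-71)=8 /231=0.03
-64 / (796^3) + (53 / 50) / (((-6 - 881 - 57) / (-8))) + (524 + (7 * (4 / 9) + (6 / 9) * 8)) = 222810358399823 / 418459806900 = 532.45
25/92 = 0.27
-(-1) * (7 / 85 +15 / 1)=15.08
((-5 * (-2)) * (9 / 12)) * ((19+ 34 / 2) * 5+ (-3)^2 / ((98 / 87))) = 276345 / 196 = 1409.92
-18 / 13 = -1.38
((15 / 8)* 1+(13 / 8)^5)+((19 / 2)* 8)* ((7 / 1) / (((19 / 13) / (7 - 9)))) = -23422371 / 32768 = -714.79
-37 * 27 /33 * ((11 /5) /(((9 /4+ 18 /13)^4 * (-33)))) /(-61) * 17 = -4599006464 /1426981972185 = -0.00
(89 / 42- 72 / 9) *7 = -247 / 6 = -41.17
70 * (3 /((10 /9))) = 189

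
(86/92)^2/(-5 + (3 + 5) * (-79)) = -1849/1347892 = -0.00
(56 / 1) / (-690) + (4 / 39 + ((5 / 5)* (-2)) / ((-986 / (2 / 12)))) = 96151 / 4422210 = 0.02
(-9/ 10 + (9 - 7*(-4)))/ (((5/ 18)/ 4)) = 12996/ 25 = 519.84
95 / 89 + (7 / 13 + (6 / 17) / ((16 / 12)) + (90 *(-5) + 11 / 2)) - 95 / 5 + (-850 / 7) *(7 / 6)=-35598692 / 59007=-603.30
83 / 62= 1.34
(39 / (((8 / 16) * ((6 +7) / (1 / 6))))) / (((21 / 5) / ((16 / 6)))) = 40 / 63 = 0.63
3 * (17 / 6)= 17 / 2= 8.50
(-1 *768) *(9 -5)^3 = -49152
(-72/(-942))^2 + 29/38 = 720293/936662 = 0.77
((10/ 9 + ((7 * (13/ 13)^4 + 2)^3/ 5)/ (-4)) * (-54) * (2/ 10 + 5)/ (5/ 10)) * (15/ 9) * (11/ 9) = 1819246/ 45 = 40427.69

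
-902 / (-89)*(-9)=-8118 / 89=-91.21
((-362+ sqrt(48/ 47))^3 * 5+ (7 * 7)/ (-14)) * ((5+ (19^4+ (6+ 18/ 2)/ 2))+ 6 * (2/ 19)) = -110427054706482993/ 3572+ 915122305486440 * sqrt(141)/ 41971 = -30655724607332.45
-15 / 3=-5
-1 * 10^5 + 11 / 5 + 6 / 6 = -499984 / 5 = -99996.80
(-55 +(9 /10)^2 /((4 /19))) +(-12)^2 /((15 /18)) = 48659 /400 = 121.65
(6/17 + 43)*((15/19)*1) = 11055/323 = 34.23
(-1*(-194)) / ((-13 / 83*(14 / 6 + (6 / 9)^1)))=-16102 / 39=-412.87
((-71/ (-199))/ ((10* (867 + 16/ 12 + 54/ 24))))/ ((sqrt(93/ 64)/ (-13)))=-14768* sqrt(93)/ 322237715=-0.00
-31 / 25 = -1.24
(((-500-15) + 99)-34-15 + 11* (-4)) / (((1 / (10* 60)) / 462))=-141094800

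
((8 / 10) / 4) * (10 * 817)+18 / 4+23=3323 / 2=1661.50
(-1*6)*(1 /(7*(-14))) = 3 /49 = 0.06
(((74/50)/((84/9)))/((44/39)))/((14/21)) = 12987/61600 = 0.21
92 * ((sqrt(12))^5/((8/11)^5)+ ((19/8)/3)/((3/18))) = 437+ 33337557 * sqrt(3)/256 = 225993.03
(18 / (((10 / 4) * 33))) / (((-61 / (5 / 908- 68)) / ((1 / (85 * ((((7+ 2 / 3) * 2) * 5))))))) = 555651 / 14888986750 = 0.00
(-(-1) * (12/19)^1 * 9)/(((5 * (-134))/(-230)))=2484/1273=1.95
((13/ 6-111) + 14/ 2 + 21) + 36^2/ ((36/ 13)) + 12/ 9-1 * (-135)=1047/ 2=523.50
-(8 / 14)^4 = -256 / 2401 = -0.11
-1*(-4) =4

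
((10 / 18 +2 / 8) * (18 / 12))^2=841 / 576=1.46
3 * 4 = 12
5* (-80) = -400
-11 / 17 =-0.65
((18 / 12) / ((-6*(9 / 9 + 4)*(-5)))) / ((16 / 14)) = 0.01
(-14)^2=196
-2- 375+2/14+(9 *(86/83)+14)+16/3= -606910/1743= -348.20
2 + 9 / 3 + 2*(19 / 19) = 7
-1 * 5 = -5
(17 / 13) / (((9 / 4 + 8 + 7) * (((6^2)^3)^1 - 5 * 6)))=34 / 20911761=0.00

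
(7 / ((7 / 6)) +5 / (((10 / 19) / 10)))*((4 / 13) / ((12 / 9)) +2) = 2929 / 13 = 225.31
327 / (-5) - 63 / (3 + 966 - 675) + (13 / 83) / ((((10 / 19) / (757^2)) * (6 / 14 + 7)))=531983743 / 23240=22890.87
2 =2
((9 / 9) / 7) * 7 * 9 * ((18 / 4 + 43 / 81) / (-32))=-815 / 576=-1.41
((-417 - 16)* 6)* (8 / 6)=-3464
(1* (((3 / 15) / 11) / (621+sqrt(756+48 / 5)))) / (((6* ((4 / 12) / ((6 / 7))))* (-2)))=-621 / 98784686+sqrt(4785) / 246961715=-0.00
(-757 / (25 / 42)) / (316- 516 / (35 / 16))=-111279 / 7010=-15.87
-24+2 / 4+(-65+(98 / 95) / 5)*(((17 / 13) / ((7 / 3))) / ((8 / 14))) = -2150077 / 24700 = -87.05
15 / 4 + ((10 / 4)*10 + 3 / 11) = 1277 / 44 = 29.02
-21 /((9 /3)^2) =-2.33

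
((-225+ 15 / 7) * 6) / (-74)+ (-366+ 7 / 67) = -6035825 / 17353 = -347.83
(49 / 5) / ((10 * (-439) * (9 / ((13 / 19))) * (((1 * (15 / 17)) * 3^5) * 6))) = -10829 / 82087951500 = -0.00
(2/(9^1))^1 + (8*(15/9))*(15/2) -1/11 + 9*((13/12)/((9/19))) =120.71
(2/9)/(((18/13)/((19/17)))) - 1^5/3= -212/1377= -0.15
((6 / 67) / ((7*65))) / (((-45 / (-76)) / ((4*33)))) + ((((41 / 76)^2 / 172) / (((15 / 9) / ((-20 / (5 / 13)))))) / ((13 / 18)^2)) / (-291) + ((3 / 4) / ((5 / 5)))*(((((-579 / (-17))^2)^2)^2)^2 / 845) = 2909905142533421574186.26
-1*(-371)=371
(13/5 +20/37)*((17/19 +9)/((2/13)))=201.99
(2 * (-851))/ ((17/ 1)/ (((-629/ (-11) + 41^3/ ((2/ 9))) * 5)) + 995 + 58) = -58075958870/ 35930661179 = -1.62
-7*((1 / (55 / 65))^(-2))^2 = -102487 / 28561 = -3.59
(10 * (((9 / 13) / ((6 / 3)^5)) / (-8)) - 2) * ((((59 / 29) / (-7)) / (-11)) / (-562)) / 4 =199007 / 8352920576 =0.00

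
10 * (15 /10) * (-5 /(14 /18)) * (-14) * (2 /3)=900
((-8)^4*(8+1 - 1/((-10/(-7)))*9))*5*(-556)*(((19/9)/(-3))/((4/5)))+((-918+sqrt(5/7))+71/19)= sqrt(35)/7+513815589/19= 27042926.58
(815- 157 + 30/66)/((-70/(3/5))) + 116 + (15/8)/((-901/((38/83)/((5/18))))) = 15886070234/143957275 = 110.35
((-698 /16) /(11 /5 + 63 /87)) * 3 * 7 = -1062705 /3392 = -313.30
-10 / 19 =-0.53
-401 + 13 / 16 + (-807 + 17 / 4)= -19247 / 16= -1202.94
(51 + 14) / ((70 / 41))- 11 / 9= 4643 / 126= 36.85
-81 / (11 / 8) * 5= -3240 / 11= -294.55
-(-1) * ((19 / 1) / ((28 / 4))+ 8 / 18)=199 / 63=3.16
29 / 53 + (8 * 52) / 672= 1298 / 1113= 1.17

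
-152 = -152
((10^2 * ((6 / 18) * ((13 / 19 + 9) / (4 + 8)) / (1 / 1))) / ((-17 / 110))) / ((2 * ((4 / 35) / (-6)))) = 4427500 / 969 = 4569.14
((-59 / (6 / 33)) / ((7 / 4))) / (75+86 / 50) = -16225 / 6713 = -2.42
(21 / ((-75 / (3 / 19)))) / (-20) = 21 / 9500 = 0.00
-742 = -742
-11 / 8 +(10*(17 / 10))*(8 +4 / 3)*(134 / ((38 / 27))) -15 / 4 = 2295445 / 152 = 15101.61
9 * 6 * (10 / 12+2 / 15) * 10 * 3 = 1566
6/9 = 0.67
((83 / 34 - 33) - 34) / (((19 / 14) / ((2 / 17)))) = -30730 / 5491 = -5.60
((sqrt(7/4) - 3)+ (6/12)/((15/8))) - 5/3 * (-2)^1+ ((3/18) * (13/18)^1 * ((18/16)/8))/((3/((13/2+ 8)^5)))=sqrt(7)/2+ 1333445869/368640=3618.53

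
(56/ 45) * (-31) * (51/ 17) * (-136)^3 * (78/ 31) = 3662503936/ 5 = 732500787.20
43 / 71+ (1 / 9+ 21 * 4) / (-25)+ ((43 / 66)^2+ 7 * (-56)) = -1016317891 / 2577300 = -394.33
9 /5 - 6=-21 /5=-4.20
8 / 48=1 / 6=0.17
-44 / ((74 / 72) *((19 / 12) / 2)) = -38016 / 703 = -54.08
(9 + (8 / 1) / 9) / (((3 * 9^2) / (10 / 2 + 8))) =1157 / 2187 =0.53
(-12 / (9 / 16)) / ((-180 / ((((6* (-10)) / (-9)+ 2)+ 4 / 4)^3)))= 390224 / 3645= 107.06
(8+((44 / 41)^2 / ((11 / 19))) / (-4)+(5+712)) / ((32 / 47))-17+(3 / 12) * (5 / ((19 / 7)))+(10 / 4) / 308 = 82442285837 / 78697696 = 1047.58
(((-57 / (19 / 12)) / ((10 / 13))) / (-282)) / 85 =39 / 19975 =0.00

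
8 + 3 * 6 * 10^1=188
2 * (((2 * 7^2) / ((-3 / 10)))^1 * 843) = -550760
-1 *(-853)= 853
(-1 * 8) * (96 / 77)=-768 / 77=-9.97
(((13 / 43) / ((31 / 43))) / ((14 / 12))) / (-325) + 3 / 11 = 16209 / 59675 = 0.27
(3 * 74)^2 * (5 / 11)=22401.82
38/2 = 19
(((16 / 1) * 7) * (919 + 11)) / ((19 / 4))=416640 / 19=21928.42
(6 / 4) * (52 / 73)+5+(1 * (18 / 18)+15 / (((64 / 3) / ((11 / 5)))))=40251 / 4672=8.62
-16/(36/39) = -52/3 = -17.33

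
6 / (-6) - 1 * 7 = -8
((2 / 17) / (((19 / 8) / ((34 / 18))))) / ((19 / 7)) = 112 / 3249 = 0.03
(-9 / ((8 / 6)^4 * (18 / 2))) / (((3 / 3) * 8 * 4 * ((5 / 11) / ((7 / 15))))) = -2079 / 204800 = -0.01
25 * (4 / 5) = 20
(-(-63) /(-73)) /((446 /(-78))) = 2457 /16279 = 0.15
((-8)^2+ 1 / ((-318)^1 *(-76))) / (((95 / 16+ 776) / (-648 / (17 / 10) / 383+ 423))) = 34.54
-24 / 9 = -8 / 3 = -2.67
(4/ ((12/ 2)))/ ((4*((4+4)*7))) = 1/ 336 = 0.00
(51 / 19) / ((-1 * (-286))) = 51 / 5434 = 0.01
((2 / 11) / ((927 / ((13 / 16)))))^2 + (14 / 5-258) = -8491325457331 / 33273218880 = -255.20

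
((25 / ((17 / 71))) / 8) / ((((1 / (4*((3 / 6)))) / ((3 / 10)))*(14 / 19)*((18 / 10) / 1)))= 33725 / 5712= 5.90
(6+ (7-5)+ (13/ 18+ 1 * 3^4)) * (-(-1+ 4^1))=-1615/ 6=-269.17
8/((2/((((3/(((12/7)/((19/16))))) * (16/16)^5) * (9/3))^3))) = 63521199/65536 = 969.26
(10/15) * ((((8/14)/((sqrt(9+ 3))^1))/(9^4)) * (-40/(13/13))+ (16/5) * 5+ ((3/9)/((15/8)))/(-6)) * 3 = 4312/135 - 160 * sqrt(3)/137781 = 31.94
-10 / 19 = -0.53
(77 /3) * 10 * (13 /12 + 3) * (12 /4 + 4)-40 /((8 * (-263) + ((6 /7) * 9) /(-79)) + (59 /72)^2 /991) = 789378884163343145 /107597463906798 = 7336.41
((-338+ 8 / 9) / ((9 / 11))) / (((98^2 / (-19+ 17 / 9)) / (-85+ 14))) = -13032547 / 250047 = -52.12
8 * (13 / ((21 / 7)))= 104 / 3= 34.67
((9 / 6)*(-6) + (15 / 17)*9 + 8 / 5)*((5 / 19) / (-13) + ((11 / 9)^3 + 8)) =5.31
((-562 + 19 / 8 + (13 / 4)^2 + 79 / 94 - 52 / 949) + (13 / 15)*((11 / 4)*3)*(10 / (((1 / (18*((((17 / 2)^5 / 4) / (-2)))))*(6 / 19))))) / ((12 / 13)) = -516214387169533 / 21080064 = -24488274.19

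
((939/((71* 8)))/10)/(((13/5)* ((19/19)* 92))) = 0.00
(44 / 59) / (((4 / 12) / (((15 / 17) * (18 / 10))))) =3564 / 1003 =3.55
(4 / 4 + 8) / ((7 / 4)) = 36 / 7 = 5.14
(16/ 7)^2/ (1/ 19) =4864/ 49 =99.27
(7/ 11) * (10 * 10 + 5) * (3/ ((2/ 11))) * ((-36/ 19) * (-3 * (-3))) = -357210/ 19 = -18800.53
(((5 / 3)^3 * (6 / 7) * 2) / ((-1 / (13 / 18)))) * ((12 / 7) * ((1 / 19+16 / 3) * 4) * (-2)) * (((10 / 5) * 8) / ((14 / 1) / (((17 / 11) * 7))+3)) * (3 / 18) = 4342208000 / 16515009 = 262.92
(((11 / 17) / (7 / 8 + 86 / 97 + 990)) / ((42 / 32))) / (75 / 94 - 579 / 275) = -3530489600 / 9286814575899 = -0.00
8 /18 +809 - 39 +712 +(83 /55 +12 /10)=1485.15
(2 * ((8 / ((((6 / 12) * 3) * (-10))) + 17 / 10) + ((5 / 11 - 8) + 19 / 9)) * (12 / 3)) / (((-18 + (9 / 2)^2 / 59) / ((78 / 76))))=5184920 / 2612709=1.98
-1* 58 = -58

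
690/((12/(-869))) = -99935/2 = -49967.50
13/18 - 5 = -77/18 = -4.28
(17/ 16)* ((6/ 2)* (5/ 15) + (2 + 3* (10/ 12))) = 187/ 32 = 5.84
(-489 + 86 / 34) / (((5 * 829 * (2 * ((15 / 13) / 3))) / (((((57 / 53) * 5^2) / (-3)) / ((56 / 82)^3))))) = 70392118745 / 16396585408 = 4.29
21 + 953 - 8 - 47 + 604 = 1523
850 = 850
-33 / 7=-4.71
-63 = -63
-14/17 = -0.82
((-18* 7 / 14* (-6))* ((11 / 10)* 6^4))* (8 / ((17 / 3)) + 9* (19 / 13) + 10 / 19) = 1161812.73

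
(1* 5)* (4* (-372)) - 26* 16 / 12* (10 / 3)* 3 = -23360 / 3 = -7786.67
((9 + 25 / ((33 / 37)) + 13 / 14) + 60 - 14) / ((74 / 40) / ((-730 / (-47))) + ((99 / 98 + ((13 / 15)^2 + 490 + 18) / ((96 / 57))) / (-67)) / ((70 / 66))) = -18592265902000 / 918110322547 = -20.25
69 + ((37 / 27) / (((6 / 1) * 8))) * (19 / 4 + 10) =359879 / 5184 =69.42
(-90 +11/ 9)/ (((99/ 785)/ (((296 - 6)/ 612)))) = -5349775/ 16038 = -333.57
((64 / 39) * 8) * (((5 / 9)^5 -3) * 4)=-154.76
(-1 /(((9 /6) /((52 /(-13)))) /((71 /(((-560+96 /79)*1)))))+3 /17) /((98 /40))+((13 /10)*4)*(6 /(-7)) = -155938778 /34473705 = -4.52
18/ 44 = 9/ 22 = 0.41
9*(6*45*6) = 14580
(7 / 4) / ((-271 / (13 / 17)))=-91 / 18428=-0.00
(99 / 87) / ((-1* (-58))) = 33 / 1682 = 0.02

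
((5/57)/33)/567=5/1066527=0.00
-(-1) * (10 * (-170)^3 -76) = -49130076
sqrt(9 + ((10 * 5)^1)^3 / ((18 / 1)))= sqrt(62581) / 3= 83.39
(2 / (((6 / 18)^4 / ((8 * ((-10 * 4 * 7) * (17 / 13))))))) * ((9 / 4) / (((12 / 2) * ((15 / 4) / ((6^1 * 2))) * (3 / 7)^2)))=-40303872 / 13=-3100297.85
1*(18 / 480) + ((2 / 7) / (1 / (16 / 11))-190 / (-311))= 2038401 / 1915760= 1.06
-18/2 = -9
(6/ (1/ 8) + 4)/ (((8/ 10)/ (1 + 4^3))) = 4225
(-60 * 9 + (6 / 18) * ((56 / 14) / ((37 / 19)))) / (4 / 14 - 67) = 419048 / 51837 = 8.08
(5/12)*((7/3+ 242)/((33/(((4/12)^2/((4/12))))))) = 3665/3564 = 1.03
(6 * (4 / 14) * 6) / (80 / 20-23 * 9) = -72 / 1421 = -0.05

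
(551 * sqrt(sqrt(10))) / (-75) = -551 * 10^(1 / 4) / 75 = -13.06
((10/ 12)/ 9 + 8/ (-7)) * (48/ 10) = -1588/ 315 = -5.04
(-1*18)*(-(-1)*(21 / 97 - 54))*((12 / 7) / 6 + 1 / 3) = 406926 / 679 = 599.30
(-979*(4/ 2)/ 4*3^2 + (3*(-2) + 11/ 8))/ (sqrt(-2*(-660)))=-35281*sqrt(330)/ 5280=-121.38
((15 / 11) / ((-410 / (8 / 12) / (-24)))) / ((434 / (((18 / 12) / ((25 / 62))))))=36 / 78925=0.00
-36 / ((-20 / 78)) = 702 / 5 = 140.40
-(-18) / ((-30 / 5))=-3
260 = 260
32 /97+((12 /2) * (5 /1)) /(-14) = -1231 /679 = -1.81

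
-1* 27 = -27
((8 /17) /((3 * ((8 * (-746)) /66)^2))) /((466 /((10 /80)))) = 363 /70539516032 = 0.00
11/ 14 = 0.79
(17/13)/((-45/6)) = -34/195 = -0.17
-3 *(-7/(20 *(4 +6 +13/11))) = 77/820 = 0.09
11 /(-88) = -1 /8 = -0.12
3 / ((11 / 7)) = 21 / 11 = 1.91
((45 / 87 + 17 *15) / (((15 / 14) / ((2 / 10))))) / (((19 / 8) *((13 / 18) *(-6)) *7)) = -96 / 145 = -0.66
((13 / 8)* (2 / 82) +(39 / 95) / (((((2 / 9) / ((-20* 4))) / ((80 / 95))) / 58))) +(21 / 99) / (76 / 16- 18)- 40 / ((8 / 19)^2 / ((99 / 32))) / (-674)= -32237018722561405 / 4466637728256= -7217.29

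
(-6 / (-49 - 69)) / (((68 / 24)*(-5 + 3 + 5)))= 6 / 1003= 0.01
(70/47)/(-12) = -35/282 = -0.12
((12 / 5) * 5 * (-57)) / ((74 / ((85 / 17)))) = -1710 / 37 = -46.22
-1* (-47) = 47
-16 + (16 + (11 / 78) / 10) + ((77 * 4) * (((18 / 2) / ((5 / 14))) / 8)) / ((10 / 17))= 6432481 / 3900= 1649.35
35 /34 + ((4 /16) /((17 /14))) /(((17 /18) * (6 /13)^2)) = 2373 /1156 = 2.05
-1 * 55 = -55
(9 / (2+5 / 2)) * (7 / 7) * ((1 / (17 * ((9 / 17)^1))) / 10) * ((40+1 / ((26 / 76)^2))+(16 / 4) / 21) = 34592 / 31941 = 1.08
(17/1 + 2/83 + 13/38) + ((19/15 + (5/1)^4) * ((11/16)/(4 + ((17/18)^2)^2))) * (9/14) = 596084310967/7939012250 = 75.08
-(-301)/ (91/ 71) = 3053/ 13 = 234.85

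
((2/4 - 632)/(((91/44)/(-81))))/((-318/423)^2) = 43761.90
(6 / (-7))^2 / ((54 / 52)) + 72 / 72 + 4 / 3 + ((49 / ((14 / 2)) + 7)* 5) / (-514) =36578 / 12593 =2.90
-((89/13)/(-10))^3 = 704969/2197000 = 0.32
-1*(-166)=166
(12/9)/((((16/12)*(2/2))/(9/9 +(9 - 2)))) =8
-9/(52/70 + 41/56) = -360/59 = -6.10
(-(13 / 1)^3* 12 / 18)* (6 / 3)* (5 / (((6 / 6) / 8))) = -117173.33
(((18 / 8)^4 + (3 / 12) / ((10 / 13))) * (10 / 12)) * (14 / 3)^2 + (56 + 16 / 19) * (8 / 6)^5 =46657391 / 65664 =710.55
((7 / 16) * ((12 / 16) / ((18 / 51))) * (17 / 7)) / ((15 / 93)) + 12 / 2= 12799 / 640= 20.00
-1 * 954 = -954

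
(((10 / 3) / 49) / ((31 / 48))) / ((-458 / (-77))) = 880 / 49693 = 0.02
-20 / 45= -4 / 9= -0.44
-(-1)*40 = 40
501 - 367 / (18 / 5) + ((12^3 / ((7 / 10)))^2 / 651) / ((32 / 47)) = 2707775239 / 191394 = 14147.65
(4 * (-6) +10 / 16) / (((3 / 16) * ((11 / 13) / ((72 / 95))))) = -10608 / 95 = -111.66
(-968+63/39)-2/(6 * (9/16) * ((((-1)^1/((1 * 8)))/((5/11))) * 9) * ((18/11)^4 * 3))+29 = -58284568114/62178597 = -937.37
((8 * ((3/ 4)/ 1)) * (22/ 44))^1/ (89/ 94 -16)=-282/ 1415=-0.20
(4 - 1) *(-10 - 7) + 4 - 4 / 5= -239 / 5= -47.80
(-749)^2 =561001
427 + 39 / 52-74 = 1415 / 4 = 353.75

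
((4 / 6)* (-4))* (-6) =16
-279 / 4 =-69.75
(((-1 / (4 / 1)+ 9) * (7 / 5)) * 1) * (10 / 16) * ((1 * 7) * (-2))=-1715 / 16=-107.19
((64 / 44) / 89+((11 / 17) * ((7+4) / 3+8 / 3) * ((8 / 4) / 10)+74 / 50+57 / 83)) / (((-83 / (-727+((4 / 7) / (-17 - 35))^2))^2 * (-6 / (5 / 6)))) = -313194679098195714389 / 9788648160041766015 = -32.00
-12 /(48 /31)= -31 /4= -7.75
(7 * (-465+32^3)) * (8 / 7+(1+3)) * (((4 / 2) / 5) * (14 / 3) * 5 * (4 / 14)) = 3101088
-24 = -24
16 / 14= 8 / 7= 1.14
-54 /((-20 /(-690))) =-1863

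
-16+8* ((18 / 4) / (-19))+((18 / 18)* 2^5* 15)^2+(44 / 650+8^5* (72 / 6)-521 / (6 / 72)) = 3812112618 / 6175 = 617346.17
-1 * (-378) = 378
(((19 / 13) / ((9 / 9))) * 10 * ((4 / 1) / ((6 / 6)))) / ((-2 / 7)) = -204.62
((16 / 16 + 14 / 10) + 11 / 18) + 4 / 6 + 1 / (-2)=143 / 45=3.18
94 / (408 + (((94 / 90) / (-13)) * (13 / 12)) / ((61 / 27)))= 114680 / 497713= 0.23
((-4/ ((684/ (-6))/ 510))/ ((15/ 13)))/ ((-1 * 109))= -0.14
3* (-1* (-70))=210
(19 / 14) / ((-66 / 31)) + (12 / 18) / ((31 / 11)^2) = -163831 / 295988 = -0.55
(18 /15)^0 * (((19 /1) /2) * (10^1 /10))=19 /2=9.50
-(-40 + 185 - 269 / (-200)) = -29269 / 200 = -146.34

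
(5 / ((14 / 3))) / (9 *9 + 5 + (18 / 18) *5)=15 / 1274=0.01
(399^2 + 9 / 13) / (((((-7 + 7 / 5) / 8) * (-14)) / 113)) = 1169336430 / 637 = 1835692.98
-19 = -19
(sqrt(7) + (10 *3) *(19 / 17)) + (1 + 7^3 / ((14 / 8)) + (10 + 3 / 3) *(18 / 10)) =sqrt(7) + 21278 / 85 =252.98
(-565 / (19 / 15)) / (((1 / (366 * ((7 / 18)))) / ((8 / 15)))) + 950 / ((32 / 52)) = -7368185 / 228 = -32316.60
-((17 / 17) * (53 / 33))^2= -2809 / 1089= -2.58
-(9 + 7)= -16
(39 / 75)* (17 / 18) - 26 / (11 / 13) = -149669 / 4950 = -30.24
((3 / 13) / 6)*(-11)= -11 / 26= -0.42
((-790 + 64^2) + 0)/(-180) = -551/30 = -18.37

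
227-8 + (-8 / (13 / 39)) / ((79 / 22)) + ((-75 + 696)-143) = 54535 / 79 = 690.32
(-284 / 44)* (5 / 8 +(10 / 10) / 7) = -3053 / 616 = -4.96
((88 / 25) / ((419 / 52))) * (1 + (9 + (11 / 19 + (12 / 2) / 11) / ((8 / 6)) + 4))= 1290536 / 199025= 6.48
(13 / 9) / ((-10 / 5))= -13 / 18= -0.72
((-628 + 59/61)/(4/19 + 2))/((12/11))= -7994041/30744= -260.02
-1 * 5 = -5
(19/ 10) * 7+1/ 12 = 803/ 60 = 13.38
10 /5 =2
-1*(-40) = 40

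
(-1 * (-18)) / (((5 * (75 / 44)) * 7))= 264 / 875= 0.30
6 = 6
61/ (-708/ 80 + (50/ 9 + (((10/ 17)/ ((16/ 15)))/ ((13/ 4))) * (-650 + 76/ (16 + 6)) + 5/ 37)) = -987618060/ 1827372671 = -0.54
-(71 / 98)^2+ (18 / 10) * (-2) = -198077 / 48020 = -4.12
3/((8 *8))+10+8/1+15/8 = 1275/64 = 19.92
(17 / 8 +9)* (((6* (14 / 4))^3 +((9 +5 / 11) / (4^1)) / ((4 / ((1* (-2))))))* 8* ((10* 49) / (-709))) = -4442027380 / 7799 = -569563.71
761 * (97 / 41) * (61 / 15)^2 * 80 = 4394768912 / 1845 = 2381988.57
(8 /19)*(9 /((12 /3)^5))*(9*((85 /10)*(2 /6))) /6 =153 /9728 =0.02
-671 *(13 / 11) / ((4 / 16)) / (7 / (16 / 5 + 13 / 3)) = -358436 / 105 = -3413.68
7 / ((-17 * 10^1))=-7 / 170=-0.04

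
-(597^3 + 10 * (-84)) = -212775333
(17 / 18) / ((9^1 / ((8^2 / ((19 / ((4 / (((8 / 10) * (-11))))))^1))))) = -2720 / 16929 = -0.16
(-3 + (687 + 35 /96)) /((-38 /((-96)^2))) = -3153552 /19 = -165976.42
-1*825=-825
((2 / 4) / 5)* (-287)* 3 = -861 / 10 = -86.10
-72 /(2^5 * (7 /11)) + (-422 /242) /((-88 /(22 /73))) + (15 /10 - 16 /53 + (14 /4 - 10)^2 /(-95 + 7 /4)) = -3403856944 /1222337039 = -2.78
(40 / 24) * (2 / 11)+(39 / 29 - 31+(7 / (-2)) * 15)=-156665 / 1914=-81.85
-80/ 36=-2.22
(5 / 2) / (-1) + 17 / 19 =-61 / 38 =-1.61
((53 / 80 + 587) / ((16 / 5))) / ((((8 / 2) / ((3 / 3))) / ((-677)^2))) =21547421277 / 1024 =21042403.59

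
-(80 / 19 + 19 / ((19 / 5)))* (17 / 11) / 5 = -595 / 209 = -2.85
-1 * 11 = -11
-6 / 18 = -1 / 3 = -0.33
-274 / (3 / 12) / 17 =-1096 / 17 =-64.47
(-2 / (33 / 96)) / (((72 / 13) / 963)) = -1011.64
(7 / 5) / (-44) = -7 / 220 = -0.03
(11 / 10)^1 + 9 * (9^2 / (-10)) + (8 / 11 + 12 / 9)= -11507 / 165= -69.74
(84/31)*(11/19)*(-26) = -24024/589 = -40.79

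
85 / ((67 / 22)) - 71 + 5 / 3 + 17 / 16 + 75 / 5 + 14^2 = 170.64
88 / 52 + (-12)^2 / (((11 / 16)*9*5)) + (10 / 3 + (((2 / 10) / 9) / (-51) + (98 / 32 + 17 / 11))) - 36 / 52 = 499223 / 36720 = 13.60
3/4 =0.75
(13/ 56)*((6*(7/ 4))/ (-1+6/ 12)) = -39/ 8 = -4.88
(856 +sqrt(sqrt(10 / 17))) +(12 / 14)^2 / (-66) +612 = 10^(1 / 4) * 17^(3 / 4) / 17 +791246 / 539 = 1468.86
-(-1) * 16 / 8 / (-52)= -1 / 26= -0.04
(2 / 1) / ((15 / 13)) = 26 / 15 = 1.73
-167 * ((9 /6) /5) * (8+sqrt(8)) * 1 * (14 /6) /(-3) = 1169 * sqrt(2) /15+4676 /15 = 421.95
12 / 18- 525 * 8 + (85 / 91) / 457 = -523912771 / 124761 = -4199.33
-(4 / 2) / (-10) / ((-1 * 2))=-0.10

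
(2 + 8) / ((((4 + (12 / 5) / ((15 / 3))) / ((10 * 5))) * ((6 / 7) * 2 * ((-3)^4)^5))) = 3125 / 167365651248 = 0.00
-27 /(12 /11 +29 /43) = -12771 /835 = -15.29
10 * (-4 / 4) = -10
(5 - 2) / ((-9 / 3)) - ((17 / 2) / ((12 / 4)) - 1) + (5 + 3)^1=31 / 6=5.17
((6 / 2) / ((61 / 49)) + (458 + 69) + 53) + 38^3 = 55454.41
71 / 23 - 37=-780 / 23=-33.91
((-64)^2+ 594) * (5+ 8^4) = 19233690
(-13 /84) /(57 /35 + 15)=-65 /6984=-0.01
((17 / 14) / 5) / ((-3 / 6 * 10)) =-17 / 350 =-0.05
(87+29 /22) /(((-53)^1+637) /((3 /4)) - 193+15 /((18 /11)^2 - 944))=66392310 /440257081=0.15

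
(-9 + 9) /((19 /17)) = 0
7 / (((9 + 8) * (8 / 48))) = 42 / 17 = 2.47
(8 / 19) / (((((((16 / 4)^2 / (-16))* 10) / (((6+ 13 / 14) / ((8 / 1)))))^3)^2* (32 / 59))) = 49145348290811 / 150010524073984000000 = 0.00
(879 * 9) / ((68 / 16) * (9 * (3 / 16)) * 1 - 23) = -506304 / 1013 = -499.81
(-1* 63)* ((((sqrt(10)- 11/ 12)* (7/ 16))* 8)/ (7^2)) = 33/ 8- 9* sqrt(10)/ 2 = -10.11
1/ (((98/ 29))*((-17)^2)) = 29/ 28322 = 0.00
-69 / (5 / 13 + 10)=-299 / 45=-6.64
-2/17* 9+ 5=67/17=3.94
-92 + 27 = -65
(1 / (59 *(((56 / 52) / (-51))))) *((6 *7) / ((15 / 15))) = -1989 / 59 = -33.71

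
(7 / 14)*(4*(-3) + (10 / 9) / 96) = -5179 / 864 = -5.99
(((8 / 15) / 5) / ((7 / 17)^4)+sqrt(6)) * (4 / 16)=sqrt(6) / 4+167042 / 180075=1.54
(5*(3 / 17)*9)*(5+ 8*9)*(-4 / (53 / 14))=-582120 / 901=-646.08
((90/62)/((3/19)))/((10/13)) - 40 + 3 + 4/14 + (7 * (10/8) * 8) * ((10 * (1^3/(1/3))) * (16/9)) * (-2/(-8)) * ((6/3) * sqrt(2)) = -10747/434 + 5600 * sqrt(2)/3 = 2615.10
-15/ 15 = -1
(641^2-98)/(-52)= -410783/52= -7899.67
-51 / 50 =-1.02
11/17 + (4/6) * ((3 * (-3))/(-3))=45/17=2.65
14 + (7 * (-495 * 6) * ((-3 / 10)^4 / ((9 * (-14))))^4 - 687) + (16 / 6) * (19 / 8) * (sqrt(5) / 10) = -3693424000000001948617 / 5488000000000000000 + 19 * sqrt(5) / 30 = -671.58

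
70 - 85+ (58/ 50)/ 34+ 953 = 797329/ 850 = 938.03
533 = 533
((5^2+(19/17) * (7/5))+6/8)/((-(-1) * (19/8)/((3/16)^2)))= 83583/206720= 0.40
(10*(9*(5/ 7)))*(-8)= -3600/ 7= -514.29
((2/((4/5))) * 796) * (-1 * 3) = -5970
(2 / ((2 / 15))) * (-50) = -750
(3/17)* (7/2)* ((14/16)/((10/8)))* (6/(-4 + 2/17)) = -147/220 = -0.67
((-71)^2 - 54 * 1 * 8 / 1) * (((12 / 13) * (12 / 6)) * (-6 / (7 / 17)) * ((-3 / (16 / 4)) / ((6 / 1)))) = 1410354 / 91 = 15498.40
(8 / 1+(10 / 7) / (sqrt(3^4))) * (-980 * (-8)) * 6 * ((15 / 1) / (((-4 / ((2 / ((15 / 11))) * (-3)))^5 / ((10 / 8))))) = 289730749 / 25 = 11589229.96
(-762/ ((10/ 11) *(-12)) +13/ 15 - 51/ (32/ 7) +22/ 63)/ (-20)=-603889/ 201600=-3.00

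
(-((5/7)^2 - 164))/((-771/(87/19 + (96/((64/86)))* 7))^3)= -1521377573694912/5705007935963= -266.67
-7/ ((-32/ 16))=7/ 2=3.50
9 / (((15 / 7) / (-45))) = -189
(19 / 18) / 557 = 19 / 10026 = 0.00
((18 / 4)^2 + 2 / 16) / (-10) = -163 / 80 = -2.04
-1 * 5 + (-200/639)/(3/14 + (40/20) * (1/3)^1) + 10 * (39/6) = 470060/7881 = 59.64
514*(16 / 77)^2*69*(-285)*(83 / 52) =-53692686720 / 77077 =-696611.01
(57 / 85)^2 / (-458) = -3249 / 3309050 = -0.00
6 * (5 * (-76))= -2280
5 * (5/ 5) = 5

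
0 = 0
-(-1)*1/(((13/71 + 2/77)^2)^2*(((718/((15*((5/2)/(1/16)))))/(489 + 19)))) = 357319145628768400/1608253089939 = 222178.43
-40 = -40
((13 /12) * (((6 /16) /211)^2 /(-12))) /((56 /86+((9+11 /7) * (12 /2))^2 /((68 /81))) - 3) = -465647 /7821884158278656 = -0.00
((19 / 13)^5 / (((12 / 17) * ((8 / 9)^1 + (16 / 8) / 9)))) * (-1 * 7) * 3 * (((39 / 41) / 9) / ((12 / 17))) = -5009148277 / 187360160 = -26.74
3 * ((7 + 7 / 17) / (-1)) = -378 / 17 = -22.24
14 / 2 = 7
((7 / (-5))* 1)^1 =-7 / 5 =-1.40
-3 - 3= -6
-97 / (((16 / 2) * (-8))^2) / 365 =-97 / 1495040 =-0.00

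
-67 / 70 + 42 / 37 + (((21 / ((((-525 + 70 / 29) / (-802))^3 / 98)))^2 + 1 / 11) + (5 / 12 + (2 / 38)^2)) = 70326272714911122668790397039132087 / 1270949519668243573807687500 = 55333647.50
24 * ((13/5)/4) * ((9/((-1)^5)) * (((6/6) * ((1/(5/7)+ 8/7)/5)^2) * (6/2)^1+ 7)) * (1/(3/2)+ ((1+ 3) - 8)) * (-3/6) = -1819.57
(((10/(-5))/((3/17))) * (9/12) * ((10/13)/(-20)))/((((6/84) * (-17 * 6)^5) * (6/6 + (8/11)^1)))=-77/320832892224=-0.00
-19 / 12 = -1.58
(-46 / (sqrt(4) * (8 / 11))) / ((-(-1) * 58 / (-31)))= 7843 / 464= 16.90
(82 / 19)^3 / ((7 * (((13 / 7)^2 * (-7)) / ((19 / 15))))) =-551368 / 915135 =-0.60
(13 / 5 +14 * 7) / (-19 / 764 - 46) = -384292 / 175815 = -2.19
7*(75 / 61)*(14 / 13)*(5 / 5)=7350 / 793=9.27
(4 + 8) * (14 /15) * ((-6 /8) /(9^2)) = -14 /135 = -0.10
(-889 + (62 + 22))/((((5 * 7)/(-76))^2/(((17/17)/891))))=-132848/31185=-4.26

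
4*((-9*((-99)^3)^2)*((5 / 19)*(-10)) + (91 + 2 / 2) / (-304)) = 1694664268921777 / 19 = 89192856259040.89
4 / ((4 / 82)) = 82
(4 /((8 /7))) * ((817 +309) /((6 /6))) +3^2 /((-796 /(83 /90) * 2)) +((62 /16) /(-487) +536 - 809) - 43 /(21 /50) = 580529984789 /162813840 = 3565.61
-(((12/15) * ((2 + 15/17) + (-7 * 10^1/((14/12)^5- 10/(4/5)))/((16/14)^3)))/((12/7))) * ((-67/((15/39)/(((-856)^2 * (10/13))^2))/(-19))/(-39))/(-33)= -600683599913656784896/76668151131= -7834851774.20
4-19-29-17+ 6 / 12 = -121 / 2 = -60.50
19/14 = 1.36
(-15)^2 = 225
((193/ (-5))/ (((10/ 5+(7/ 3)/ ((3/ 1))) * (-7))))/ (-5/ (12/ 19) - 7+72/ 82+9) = -854604/ 2169125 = -0.39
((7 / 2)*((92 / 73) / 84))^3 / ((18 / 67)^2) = 0.00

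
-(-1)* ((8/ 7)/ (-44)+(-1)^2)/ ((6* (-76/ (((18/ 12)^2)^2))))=-2025/ 187264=-0.01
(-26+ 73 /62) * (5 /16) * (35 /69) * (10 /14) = -64125 /22816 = -2.81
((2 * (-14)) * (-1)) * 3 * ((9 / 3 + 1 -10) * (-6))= 3024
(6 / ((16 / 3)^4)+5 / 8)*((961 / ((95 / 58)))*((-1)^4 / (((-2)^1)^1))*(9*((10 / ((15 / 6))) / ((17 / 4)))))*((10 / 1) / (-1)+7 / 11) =31492332297 / 2140160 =14714.94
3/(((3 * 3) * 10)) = 1/30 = 0.03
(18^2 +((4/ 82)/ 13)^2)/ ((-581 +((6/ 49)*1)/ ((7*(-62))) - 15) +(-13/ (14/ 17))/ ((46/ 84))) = -0.52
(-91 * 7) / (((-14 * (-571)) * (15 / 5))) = -91 / 3426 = -0.03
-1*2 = -2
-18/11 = -1.64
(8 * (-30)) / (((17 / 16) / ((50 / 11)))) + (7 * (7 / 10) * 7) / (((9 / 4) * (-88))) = -34565831 / 33660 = -1026.91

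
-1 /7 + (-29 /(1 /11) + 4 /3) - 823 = -23957 /21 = -1140.81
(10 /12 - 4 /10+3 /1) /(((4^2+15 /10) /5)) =103 /105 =0.98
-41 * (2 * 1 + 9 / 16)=-1681 / 16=-105.06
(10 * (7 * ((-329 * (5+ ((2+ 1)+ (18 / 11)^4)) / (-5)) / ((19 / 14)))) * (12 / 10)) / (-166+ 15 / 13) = -1117128038208 / 2980687985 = -374.79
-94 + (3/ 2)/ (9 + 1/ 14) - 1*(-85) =-1122/ 127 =-8.83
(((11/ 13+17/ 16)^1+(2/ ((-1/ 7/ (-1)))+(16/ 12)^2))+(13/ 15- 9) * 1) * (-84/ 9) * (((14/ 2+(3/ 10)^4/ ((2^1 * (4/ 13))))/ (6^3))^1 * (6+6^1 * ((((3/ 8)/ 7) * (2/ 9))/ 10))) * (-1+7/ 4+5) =-970393358821643/ 9704448000000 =-99.99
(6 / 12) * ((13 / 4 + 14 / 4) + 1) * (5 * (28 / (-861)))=-155 / 246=-0.63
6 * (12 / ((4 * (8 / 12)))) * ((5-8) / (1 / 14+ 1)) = -378 / 5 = -75.60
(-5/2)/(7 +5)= -5/24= -0.21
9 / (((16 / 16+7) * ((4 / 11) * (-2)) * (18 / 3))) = -33 / 128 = -0.26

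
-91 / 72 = -1.26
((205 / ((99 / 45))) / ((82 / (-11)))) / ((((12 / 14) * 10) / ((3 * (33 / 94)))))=-1155 / 752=-1.54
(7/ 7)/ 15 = 1/ 15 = 0.07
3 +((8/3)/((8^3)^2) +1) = 393217/98304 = 4.00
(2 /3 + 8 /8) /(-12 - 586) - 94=-168641 /1794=-94.00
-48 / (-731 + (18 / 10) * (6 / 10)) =150 / 2281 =0.07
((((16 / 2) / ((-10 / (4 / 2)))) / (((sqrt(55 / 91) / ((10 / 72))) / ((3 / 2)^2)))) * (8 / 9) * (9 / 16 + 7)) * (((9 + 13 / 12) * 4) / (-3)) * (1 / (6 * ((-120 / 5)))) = -1331 * sqrt(5005) / 233280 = -0.40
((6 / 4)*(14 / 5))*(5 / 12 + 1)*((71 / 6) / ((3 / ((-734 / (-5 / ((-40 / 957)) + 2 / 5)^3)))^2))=466119623065600000 / 330638940006737011977627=0.00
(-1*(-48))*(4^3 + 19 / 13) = 40848 / 13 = 3142.15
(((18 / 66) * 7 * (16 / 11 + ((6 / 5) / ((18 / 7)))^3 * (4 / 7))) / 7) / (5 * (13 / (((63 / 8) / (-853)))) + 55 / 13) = -5110196 / 87162576875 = -0.00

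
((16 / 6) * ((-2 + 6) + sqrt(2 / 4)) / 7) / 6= 2 * sqrt(2) / 63 + 16 / 63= 0.30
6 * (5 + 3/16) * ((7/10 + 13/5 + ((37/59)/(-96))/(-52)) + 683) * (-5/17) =-6282.67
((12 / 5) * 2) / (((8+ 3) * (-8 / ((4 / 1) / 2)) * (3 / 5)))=-0.18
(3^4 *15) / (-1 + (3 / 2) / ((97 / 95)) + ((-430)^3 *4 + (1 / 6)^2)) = -848556 / 222110754853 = -0.00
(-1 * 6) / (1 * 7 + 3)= -3 / 5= -0.60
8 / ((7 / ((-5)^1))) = -40 / 7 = -5.71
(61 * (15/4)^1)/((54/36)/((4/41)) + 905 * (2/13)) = 23790/16079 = 1.48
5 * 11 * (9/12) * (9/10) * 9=2673/8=334.12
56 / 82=28 / 41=0.68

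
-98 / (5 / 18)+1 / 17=-29983 / 85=-352.74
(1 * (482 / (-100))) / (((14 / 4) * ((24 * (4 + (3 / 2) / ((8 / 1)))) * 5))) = -482 / 175875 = -0.00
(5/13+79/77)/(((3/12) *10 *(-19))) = -2824/95095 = -0.03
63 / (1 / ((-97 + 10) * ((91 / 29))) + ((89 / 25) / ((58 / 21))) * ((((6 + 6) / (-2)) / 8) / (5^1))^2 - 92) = -9975420000 / 14563267867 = -0.68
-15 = -15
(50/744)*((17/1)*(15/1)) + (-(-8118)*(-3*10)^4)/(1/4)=3261487682125/124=26302320017.14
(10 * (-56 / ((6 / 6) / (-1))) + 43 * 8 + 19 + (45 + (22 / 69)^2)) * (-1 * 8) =-36873056 / 4761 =-7744.81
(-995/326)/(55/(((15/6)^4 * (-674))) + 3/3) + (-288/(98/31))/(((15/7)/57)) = -1163790725717/479642170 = -2426.37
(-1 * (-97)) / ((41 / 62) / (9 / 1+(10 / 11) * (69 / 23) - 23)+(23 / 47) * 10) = 35049592 / 1747043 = 20.06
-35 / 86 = -0.41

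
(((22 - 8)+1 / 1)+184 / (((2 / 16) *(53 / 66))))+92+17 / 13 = 1337600 / 689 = 1941.36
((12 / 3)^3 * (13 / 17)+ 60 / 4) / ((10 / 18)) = 9783 / 85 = 115.09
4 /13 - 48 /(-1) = 628 /13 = 48.31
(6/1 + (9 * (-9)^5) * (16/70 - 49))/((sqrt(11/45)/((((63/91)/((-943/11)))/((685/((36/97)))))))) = -881769237084 * sqrt(55)/28509223925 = -229.38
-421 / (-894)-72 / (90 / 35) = -24611 / 894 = -27.53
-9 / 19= -0.47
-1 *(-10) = 10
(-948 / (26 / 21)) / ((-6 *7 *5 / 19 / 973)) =4381419 / 65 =67406.45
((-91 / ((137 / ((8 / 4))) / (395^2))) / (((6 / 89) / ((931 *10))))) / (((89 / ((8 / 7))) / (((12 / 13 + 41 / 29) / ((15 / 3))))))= -2047574740400 / 11919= -171790816.38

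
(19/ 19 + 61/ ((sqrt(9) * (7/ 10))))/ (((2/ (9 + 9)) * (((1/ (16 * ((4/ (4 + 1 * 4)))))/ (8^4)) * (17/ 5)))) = 310149120/ 119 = 2606295.13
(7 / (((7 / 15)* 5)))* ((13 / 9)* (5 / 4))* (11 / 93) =715 / 1116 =0.64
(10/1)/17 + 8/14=138/119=1.16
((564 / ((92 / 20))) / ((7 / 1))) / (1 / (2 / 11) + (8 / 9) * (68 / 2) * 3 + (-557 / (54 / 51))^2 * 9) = 0.00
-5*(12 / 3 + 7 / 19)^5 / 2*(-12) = 118171219290 / 2476099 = 47724.76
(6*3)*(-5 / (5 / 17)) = -306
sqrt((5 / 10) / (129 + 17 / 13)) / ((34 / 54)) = 27* sqrt(91) / 2618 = 0.10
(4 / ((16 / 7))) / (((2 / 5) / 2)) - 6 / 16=67 / 8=8.38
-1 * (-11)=11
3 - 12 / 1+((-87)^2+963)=8523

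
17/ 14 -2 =-11/ 14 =-0.79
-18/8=-9/4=-2.25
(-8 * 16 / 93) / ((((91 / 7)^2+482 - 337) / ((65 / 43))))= -4160 / 627843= -0.01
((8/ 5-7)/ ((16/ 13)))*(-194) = 34047/ 40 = 851.18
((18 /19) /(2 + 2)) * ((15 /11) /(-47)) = -135 /19646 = -0.01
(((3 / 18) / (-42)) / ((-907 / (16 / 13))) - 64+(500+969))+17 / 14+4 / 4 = 2090650427 / 1485666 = 1407.21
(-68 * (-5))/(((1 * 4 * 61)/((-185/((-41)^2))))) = -0.15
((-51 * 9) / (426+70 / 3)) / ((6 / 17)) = -7803 / 2696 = -2.89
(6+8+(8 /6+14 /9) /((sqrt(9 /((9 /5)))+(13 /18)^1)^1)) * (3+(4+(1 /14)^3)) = 2247453 * sqrt(5) /497693+188613171 /1990772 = 104.84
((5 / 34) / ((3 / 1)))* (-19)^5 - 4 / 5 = -61902883 / 510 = -121378.20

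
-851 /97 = -8.77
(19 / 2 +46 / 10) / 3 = 47 / 10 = 4.70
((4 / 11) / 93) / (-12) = -1 / 3069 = -0.00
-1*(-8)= 8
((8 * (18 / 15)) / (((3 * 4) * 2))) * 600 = 240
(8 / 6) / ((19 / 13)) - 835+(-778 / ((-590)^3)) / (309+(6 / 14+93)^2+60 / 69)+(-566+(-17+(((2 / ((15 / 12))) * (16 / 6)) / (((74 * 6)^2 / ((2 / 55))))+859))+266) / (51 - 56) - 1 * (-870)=-585783462602738829780011 / 8081140736735616181500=-72.49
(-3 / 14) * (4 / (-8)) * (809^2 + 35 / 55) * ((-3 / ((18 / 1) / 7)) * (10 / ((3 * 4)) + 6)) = -49195203 / 88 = -559036.40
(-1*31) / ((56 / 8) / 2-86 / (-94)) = -2914 / 415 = -7.02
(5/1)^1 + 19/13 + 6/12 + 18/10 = 8.76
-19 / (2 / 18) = -171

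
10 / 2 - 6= -1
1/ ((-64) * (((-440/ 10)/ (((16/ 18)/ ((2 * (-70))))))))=-1/ 443520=-0.00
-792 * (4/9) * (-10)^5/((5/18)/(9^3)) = 92378880000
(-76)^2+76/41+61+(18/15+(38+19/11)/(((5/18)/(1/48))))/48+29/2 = 1689537133/288640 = 5853.44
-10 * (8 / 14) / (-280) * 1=0.02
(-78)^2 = 6084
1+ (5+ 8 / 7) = 50 / 7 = 7.14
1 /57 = 0.02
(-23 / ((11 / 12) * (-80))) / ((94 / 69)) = 4761 / 20680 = 0.23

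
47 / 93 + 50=4697 / 93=50.51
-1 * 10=-10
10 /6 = 5 /3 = 1.67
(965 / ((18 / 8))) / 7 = 3860 / 63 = 61.27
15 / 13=1.15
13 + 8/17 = 229/17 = 13.47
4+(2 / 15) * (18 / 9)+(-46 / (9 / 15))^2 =5882.04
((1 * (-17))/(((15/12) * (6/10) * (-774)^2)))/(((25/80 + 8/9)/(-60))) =0.00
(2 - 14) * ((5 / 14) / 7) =-30 / 49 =-0.61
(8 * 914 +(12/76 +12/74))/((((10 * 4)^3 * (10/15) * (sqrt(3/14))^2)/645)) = 4641926583/8998400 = 515.86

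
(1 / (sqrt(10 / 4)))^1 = sqrt(10) / 5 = 0.63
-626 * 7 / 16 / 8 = -2191 / 64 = -34.23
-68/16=-17/4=-4.25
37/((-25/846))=-31302/25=-1252.08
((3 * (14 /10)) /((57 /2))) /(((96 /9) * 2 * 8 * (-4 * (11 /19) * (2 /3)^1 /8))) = -63 /14080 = -0.00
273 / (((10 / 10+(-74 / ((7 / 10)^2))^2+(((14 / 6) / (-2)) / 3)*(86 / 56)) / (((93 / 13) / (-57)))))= -112539672 / 74913002951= -0.00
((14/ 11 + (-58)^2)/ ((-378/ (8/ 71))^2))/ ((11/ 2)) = 1184576/ 21788416881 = 0.00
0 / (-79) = 0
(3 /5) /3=1 /5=0.20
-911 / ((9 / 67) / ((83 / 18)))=-5066071 / 162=-31272.04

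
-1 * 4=-4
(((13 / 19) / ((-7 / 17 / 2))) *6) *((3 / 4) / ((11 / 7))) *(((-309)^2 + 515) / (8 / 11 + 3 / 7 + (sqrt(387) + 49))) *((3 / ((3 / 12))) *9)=-557470621457568 / 239789899 + 33344306979984 *sqrt(43) / 239789899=-1412976.02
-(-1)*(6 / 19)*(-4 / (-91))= 24 / 1729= 0.01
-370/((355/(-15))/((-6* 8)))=-53280/71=-750.42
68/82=34/41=0.83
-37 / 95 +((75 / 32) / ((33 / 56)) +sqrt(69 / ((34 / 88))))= 14997 / 4180 +2 *sqrt(12903) / 17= 16.95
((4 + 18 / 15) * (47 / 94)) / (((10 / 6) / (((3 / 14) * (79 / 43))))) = 9243 / 15050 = 0.61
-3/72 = -1/24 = -0.04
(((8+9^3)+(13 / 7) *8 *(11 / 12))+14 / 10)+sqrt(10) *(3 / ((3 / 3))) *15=45 *sqrt(10)+78962 / 105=894.32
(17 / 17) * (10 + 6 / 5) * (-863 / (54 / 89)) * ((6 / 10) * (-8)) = 17204768 / 225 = 76465.64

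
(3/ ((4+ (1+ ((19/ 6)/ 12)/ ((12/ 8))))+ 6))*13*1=4212/ 1207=3.49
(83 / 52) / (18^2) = 83 / 16848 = 0.00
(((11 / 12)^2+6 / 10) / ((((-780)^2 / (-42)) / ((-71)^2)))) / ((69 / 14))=-256148333 / 2518776000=-0.10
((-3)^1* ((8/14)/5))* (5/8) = -3/14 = -0.21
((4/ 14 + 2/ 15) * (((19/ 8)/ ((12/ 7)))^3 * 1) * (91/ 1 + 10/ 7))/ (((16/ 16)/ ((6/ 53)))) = 341708521/ 29306880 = 11.66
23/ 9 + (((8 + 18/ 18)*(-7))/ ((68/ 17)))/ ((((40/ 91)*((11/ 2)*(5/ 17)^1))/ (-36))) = 7919641/ 9900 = 799.96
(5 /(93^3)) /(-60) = -1 /9652284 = -0.00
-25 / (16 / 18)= -225 / 8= -28.12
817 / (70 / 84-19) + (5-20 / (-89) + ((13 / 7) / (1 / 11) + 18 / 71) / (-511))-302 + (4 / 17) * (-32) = -14630637046324 / 41883475739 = -349.32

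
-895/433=-2.07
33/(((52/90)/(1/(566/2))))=1485/7358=0.20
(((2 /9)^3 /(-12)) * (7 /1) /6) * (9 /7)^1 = -1 /729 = -0.00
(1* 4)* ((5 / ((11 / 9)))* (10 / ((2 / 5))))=409.09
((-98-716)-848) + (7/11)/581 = -1517405/913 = -1662.00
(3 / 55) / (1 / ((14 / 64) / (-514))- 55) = -7 / 308605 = -0.00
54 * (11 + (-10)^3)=-53406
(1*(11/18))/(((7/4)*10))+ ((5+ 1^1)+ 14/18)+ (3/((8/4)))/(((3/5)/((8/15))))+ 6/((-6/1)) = 2251/315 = 7.15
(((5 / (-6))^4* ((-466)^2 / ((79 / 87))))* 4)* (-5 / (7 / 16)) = -78719050000 / 14931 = -5272188.73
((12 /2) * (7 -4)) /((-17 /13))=-234 /17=-13.76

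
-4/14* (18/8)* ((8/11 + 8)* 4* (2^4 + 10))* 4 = -179712/77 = -2333.92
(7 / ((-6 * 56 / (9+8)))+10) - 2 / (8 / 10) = 343 / 48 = 7.15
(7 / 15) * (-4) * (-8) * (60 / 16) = 56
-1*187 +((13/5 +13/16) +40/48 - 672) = -205141/240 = -854.75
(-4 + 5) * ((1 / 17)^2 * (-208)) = -208 / 289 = -0.72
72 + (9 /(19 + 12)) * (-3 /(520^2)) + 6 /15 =606885733 /8382400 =72.40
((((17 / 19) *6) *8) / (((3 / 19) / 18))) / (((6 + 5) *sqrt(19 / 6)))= 4896 *sqrt(114) / 209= 250.12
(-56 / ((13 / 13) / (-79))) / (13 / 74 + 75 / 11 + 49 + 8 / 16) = 1800568 / 22993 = 78.31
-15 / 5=-3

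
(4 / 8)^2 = 1 / 4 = 0.25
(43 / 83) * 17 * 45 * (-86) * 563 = -1592710110 / 83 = -19189278.43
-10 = -10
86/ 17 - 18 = -220/ 17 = -12.94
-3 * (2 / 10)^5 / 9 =-1 / 9375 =-0.00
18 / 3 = 6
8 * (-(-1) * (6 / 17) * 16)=45.18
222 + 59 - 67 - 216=-2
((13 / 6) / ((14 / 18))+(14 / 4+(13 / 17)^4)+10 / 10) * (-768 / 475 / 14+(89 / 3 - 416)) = -17190593296846 / 5831853825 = -2947.71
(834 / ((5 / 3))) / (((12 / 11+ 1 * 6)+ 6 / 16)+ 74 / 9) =1981584 / 62125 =31.90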